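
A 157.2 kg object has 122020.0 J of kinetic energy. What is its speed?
KE = ½mv² → v = √(2KE/m) = √(2×122020.0/157.2) = 39.4 m/s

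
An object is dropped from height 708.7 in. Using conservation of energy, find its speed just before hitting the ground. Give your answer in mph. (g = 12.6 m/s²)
mgh = ½mv² → v = √(2gh) = √(2×12.6×18) = 21.3 m/s = 47.64 mph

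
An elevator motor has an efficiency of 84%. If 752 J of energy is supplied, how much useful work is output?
W_out = η × W_in = 0.84 × 752 = 631.68 J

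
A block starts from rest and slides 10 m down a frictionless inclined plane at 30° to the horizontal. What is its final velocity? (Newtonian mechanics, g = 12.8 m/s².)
a = g sin(θ) = 12.8 × sin(30°) = 6.4 m/s²
v = √(2ad) = √(2 × 6.4 × 10) = 11.31 m/s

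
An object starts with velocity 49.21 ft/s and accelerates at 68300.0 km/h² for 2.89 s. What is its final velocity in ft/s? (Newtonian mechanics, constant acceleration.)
v = v₀ + at (with unit conversion) = 99.18 ft/s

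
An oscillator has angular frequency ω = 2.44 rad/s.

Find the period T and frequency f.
T = 2π/ω = 2π/2.44 = 2.575 s; f = ω/2π = 0.3883 Hz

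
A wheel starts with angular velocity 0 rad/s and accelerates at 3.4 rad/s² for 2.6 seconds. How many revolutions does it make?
θ = ω₀t + ½αt² = 0×2.6 + ½×3.4×2.6² = 11.49 rad
Revolutions = θ/(2π) = 11.49/(2π) = 1.83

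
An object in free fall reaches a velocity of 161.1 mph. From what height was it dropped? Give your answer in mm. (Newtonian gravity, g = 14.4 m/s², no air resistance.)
h = v²/(2g) (with unit conversion) = 180100.0 mm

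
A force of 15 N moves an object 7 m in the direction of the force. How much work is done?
W = Fd = 15×7 = 105.0 J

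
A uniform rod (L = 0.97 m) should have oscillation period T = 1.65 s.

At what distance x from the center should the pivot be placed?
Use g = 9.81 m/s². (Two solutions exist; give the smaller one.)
T = 2π√((L²/12 + x²)/(gx)). Let c = T²g/(4π²) = 0.6765.
x² − cx + L²/12 = 0 → x = (c − √(c² − L²/3))/2 = 0.1485 m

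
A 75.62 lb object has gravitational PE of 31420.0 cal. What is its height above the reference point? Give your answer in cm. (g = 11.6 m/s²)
PE = mgh → h = PE/(mg) = 1.315e+05 J / (34.3 kg × 11.6 m/s²) = 330.4 m = 33040.0 cm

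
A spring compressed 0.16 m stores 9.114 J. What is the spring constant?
PE = ½kx² → k = 2PE/x² = 2×9.114/0.16² = 712.0 N/m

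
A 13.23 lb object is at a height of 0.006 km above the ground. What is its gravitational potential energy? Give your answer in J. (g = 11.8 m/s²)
PE = mgh = 6.001 kg × 11.8 m/s² × 6 m = 424.9 J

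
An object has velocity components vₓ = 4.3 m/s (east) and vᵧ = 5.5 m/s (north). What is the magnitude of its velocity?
|v| = √(vₓ² + vᵧ²) = √(4.3² + 5.5²) = √(48.74) = 6.98 m/s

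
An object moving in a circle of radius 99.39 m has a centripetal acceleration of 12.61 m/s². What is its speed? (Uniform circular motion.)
v = √(a_c × r) = √(12.61 × 99.39) = 35.4 m/s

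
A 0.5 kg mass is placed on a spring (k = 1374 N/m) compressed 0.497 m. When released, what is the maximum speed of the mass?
½kx² = ½mv² → v = x√(k/m) = 0.497×√(1374/0.5) = 26.05 m/s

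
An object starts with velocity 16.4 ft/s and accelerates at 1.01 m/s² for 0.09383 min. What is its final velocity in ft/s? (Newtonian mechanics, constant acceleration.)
v = v₀ + at (with unit conversion) = 35.06 ft/s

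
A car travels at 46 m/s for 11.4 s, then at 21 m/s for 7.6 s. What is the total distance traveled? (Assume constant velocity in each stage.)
d₁ = v₁t₁ = 46 × 11.4 = 524.4 m
d₂ = v₂t₂ = 21 × 7.6 = 159.6 m
d_total = 524.4 + 159.6 = 684.0 m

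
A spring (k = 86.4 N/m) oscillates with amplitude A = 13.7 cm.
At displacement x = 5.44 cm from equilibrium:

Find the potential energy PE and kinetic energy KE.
E_total = ½kA² = ½×86.4×(0.137)² = 0.8108 J
PE = ½kx² = ½×86.4×(0.0544)² = 0.1278 J
KE = E_total − PE = 0.683 J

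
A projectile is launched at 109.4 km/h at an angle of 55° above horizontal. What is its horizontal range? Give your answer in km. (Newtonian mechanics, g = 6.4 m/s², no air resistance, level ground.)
R = v₀² sin(2θ) / g (with unit conversion) = 0.1356 km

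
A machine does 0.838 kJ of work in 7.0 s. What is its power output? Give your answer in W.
P = W/t = 838 J / 7 s = 119.7 W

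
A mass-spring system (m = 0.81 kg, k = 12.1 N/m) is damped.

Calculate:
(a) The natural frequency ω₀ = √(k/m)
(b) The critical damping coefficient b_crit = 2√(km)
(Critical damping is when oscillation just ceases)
ω₀ = √(k/m) = √(12.1/0.81) = 3.865 rad/s
b_crit = 2√(km) = 2√(12.1×0.81) = 6.261 kg/s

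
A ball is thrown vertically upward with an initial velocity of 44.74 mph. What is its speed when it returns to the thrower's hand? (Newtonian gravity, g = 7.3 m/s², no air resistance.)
By conservation of energy, the ball returns at the same speed = 44.74 mph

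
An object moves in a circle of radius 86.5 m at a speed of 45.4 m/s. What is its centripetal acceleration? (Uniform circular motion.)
a_c = v²/r = 45.4²/86.5 = 2061.16/86.5 = 23.83 m/s²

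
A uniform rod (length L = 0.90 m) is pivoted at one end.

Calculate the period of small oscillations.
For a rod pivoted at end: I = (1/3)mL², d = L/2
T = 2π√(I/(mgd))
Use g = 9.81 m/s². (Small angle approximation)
I/m = (1/3)L² = 0.27 m²; d = L/2 = 0.45 m
T = 2π√(I/(mgd)) = 2π√(0.27/(9.81×0.45)) = 1.554 s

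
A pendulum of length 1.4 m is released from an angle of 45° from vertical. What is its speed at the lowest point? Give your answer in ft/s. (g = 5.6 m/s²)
h = L(1 − cosθ) = 1.4×(1 − cos45°) = 0.4101 m
v = √(2gh) = √(2×5.6×0.4101) = 2.143 m/s = 7.031 ft/s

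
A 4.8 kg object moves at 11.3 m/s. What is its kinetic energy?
KE = ½mv² = ½×4.8×11.3² = 306.456 J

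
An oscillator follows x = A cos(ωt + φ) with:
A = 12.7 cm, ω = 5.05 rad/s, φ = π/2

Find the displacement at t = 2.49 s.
x = A cos(ωt + φ) = 12.7×cos(5.05×2.49 + π/2) = -0.1032 cm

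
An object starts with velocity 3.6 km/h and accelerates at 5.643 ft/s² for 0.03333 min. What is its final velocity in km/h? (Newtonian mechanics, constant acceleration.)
v = v₀ + at (with unit conversion) = 15.98 km/h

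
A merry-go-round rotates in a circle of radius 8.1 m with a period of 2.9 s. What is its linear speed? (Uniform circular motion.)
v = 2πr/T = 2π×8.1/2.9 = 17.55 m/s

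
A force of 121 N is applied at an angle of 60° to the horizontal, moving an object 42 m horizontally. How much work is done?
W = Fd cosθ = 121×42×cos(60°) = 2541.0 J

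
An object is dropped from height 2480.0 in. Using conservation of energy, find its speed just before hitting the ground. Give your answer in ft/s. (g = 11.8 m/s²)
mgh = ½mv² → v = √(2gh) = √(2×11.8×62.99) = 38.56 m/s = 126.5 ft/s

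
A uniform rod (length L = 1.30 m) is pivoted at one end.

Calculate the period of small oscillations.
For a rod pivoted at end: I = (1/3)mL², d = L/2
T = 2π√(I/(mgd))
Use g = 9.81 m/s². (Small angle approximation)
I/m = (1/3)L² = 0.5633 m²; d = L/2 = 0.65 m
T = 2π√(I/(mgd)) = 2π√(0.5633/(9.81×0.65)) = 1.868 s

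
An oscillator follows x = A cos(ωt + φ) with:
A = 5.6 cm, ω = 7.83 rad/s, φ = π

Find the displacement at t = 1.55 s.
x = A cos(ωt + φ) = 5.6×cos(7.83×1.55 + π) = -5.091 cm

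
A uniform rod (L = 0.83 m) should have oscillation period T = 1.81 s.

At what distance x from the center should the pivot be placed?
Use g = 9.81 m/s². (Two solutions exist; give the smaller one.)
T = 2π√((L²/12 + x²)/(gx)). Let c = T²g/(4π²) = 0.8141.
x² − cx + L²/12 = 0 → x = (c − √(c² − L²/3))/2 = 0.07799 m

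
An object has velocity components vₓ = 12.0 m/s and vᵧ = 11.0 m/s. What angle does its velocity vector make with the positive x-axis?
θ = arctan(vᵧ/vₓ) = arctan(11.0/12.0) = 42.51°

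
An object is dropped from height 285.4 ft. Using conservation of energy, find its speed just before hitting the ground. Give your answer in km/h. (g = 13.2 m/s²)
mgh = ½mv² → v = √(2gh) = √(2×13.2×86.99) = 47.92 m/s = 172.5 km/h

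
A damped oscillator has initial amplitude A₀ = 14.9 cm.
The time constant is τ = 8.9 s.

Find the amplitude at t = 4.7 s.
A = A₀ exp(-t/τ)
A = A₀ exp(−t/τ) = 14.9×exp(−4.7/8.9) = 8.787 cm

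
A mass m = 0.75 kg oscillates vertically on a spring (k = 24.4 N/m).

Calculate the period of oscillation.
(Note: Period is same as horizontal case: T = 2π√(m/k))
T = 2π√(m/k) = 2π√(0.75/24.4) = 1.102 s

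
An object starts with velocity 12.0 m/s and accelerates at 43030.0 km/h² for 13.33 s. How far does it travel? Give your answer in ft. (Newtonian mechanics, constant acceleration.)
d = v₀t + ½at² (with unit conversion) = 1493.0 ft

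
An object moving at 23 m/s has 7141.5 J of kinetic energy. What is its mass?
KE = ½mv² → m = 2KE/v² = 2×7141.5/23² = 27.0 kg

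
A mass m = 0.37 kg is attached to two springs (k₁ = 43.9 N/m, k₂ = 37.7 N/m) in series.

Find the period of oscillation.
k_eq = k₁k₂/(k₁+k₂) = 20.28 N/m
T = 2π√(m/k_eq) = 2π√(0.37/20.28) = 0.8486 s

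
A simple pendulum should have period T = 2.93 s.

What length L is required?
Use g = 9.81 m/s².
T = 2π√(L/g) → L = g(T/2π)² = 9.81×(2.93/2π)² = 2.133 m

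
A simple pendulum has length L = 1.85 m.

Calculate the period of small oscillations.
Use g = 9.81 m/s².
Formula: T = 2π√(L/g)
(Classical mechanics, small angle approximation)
T = 2π√(L/g) = 2π√(1.85/9.81) = 2.729 s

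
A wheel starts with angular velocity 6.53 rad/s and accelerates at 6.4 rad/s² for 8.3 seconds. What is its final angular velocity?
ω = ω₀ + αt = 6.53 + 6.4 × 8.3 = 59.65 rad/s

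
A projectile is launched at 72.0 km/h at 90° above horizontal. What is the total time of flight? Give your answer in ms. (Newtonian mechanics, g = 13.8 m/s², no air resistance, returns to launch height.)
T = 2v₀sin(θ)/g (with unit conversion) = 2899.0 ms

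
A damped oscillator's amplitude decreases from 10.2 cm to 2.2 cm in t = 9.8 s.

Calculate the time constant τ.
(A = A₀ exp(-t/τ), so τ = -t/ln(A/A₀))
A/A₀ = 2.2/10.2 = 0.2157; ln(A/A₀) = -1.534
τ = −t/ln(A/A₀) = −9.8/-1.534 = 6.389 s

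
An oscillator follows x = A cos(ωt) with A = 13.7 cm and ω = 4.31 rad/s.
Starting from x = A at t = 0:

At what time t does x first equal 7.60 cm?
cos(ωt) = x/A = 7.6/13.7 = 0.5547
ωt = arccos(0.5547) = 0.9827 rad
t = 0.9827/4.31 = 0.228 s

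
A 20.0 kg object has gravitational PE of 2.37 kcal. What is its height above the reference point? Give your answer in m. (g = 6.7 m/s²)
PE = mgh → h = PE/(mg) = 9916 J / (20 kg × 6.7 m/s²) = 74 m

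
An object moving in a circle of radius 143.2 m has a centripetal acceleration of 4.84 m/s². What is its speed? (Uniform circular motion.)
v = √(a_c × r) = √(4.84 × 143.2) = 26.33 m/s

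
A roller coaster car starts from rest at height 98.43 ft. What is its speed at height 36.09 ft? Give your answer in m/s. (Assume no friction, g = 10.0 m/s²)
mgh₁ = ½mv₂² + mgh₂ → v₂ = √(2g(h₁−h₂)) = √(2×10.0×(30−11)) = 19.49 m/s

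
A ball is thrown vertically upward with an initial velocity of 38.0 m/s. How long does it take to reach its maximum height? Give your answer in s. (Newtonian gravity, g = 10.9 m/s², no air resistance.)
t_up = v₀/g = 3.486 s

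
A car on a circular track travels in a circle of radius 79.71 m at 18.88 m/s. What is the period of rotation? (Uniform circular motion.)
T = 2πr/v = 2π×79.71/18.88 = 26.53 s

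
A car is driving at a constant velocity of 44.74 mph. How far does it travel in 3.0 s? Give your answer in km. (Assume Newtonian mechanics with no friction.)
d = vt (with unit conversion) = 0.06 km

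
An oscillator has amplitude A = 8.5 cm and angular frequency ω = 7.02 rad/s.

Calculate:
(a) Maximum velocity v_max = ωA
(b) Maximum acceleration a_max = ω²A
v_max = ωA = 7.02×0.085 = 0.5967 m/s
a_max = ω²A = 7.02²×0.085 = 4.189 m/s²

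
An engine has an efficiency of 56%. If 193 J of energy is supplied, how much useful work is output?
W_out = η × W_in = 0.56 × 193 = 108.08 J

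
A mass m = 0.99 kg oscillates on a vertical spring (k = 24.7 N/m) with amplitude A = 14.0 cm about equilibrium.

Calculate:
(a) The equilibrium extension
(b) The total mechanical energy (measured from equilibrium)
x_eq = mg/k = 0.99×9.81/24.7 = 0.3932 m = 39.32 cm
E = ½kA² = ½×24.7×(0.14)² = 0.2421 J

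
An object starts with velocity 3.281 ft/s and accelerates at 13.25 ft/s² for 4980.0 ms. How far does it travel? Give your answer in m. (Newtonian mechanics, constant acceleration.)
d = v₀t + ½at² (with unit conversion) = 55.06 m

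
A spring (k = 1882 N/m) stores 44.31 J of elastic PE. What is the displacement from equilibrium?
PE = ½kx² → x = √(2PE/k) = √(2×44.31/1882) = 0.217 m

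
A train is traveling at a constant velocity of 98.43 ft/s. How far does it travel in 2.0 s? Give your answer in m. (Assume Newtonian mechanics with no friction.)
d = vt (with unit conversion) = 60.0 m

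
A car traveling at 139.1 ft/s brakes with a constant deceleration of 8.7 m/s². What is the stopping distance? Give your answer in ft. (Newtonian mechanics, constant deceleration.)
d = v₀² / (2a) (with unit conversion) = 338.9 ft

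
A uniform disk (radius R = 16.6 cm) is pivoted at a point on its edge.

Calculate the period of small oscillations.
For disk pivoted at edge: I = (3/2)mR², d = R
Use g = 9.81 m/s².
I/m = (3/2)R² = 0.04133 m²; d = R = 0.166 m
T = 2π√((3/2)R²/(gR)) = 2π√(3R/(2g)) = 1.001 s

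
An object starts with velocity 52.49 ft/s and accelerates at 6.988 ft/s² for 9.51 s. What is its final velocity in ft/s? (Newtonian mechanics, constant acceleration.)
v = v₀ + at (with unit conversion) = 118.9 ft/s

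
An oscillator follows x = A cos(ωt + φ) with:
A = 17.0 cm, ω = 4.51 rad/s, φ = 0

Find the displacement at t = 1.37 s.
x = A cos(ωt + φ) = 17.0×cos(4.51×1.37 + 0) = 16.91 cm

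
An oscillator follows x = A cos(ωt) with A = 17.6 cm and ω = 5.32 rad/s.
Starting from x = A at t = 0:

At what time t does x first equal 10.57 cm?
cos(ωt) = x/A = 10.57/17.6 = 0.6006
ωt = arccos(0.6006) = 0.9266 rad
t = 0.9266/5.32 = 0.1742 s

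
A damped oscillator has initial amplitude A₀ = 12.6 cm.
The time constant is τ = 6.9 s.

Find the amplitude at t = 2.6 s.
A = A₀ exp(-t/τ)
A = A₀ exp(−t/τ) = 12.6×exp(−2.6/6.9) = 8.644 cm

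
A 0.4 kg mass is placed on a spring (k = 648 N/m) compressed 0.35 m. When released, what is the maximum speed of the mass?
½kx² = ½mv² → v = x√(k/m) = 0.35×√(648/0.4) = 14.09 m/s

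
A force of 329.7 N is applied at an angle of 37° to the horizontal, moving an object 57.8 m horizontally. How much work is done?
W = Fd cosθ = 329.7×57.8×cos(37°) = 15219.0 J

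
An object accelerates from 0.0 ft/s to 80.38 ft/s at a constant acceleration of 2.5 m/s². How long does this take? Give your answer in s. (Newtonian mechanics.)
t = (v - v₀)/a (with unit conversion) = 9.8 s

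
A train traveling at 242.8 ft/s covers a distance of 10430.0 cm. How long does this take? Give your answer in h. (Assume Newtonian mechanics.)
t = d/v (with unit conversion) = 0.0003915 h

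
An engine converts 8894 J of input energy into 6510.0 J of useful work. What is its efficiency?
η = W_out/W_in = 6510.0/8894 = 0.732 = 73.2%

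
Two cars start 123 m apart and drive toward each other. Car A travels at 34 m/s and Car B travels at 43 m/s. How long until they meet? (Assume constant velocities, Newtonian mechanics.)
Combined speed: v_combined = 34 + 43 = 77 m/s
Time to meet: t = d/77 = 123/77 = 1.6 s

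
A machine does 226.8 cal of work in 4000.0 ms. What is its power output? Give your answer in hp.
P = W/t = 948.9 J / 4 s = 237.2 W = 0.3181 hp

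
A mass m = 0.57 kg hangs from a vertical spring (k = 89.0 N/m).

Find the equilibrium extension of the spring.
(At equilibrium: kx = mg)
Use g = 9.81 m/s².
x_eq = mg/k = 0.57×9.81/89.0 = 0.06283 m = 6.283 cm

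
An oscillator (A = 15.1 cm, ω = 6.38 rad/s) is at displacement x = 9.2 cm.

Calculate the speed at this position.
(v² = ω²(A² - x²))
v = ω√(A² − x²) = 6.38×√(0.151² − 0.092²) = 0.7639 m/s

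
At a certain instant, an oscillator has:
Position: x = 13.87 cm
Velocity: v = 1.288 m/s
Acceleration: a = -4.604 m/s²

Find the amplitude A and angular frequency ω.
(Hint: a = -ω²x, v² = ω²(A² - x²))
a = −ω²x → ω = √(|a|/x) = √(4.604/0.1387) = 5.761 rad/s
v² = ω²(A² − x²) → A = √(x² + v²/ω²) = √(0.1387² + 1.288²/5.761²) = 0.2631 m = 26.31 cm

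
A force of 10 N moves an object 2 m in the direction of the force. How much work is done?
W = Fd = 10×2 = 20.0 J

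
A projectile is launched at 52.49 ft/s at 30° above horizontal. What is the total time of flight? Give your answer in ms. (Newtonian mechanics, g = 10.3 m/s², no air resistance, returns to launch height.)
T = 2v₀sin(θ)/g (with unit conversion) = 1553.0 ms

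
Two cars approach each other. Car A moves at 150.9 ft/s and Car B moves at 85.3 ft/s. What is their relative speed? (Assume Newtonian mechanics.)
v_rel = v_A + v_B = 150.9 + 85.3 = 236.2 ft/s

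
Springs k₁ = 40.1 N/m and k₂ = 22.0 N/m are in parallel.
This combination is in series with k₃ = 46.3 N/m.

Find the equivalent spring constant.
k₁₂ = k₁ + k₂ = 62.1 N/m (parallel)
1/k_eq = 1/k₁₂ + 1/k₃ → k_eq = 26.52 N/m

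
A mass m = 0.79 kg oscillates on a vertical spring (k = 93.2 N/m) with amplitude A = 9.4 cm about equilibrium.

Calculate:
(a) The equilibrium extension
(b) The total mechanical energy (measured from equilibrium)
x_eq = mg/k = 0.79×9.81/93.2 = 0.08315 m = 8.315 cm
E = ½kA² = ½×93.2×(0.094)² = 0.4118 J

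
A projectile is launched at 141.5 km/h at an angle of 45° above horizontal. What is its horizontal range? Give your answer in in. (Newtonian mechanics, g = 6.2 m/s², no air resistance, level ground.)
R = v₀² sin(2θ) / g (with unit conversion) = 9810.0 in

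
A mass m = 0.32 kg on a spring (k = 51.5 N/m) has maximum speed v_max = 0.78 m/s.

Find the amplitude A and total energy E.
½mv²_max = ½kA² → A = v_max√(m/k) = 0.78×√(0.32/51.5) = 0.06148 m = 6.148 cm
E = ½mv²_max = ½×0.32×0.78² = 0.09734 J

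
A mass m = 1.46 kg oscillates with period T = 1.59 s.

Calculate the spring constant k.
T = 2π√(m/k) → k = m(2π/T)² = 1.46×(2π/1.59)² = 22.8 N/m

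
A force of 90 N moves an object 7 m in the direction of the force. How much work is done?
W = Fd = 90×7 = 630.0 J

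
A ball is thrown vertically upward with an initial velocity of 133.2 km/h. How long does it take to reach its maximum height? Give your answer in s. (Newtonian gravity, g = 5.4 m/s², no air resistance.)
t_up = v₀/g (with unit conversion) = 6.852 s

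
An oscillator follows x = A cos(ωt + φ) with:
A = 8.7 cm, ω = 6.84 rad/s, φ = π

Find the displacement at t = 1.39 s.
x = A cos(ωt + φ) = 8.7×cos(6.84×1.39 + π) = 8.67 cm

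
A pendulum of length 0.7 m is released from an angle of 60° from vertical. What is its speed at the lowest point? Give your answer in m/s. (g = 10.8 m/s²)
h = L(1 − cosθ) = 0.7×(1 − cos60°) = 0.35 m
v = √(2gh) = √(2×10.8×0.35) = 2.75 m/s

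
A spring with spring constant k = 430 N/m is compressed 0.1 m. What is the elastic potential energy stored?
PE = ½kx² = ½×430×0.1² = 2.15 J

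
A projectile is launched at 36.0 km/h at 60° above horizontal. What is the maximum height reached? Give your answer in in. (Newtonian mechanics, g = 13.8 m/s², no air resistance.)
H = v₀²sin²(θ)/(2g) (with unit conversion) = 107.0 in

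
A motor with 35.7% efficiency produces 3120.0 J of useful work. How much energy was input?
W_in = W_out/η = 3120.0/0.357 = 8739.5 J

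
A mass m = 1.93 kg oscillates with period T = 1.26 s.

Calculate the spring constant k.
T = 2π√(m/k) → k = m(2π/T)² = 1.93×(2π/1.26)² = 47.99 N/m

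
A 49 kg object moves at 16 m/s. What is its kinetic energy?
KE = ½mv² = ½×49×16² = 6272.0 J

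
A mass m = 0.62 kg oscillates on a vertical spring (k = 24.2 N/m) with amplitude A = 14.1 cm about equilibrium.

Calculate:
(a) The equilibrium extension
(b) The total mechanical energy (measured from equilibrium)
x_eq = mg/k = 0.62×9.81/24.2 = 0.2513 m = 25.13 cm
E = ½kA² = ½×24.2×(0.141)² = 0.2406 J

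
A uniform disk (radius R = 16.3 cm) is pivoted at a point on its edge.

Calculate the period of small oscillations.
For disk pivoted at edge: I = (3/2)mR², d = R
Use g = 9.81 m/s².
I/m = (3/2)R² = 0.03985 m²; d = R = 0.163 m
T = 2π√((3/2)R²/(gR)) = 2π√(3R/(2g)) = 0.9919 s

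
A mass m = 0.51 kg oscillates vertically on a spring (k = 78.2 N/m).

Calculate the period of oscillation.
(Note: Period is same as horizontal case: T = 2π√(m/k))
T = 2π√(m/k) = 2π√(0.51/78.2) = 0.5074 s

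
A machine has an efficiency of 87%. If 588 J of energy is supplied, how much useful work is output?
W_out = η × W_in = 0.87 × 588 = 511.56 J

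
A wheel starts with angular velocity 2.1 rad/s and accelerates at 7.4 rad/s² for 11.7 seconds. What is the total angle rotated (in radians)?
θ = ω₀t + ½αt² = 2.1×11.7 + ½×7.4×11.7² = 531.06 rad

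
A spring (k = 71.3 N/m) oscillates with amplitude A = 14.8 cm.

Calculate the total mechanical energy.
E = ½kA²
E = ½kA² = ½×71.3×(0.148)² = 0.7809 J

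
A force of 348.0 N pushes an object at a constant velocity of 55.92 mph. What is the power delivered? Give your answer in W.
P = Fv = 348 N × 25 m/s = 8699 W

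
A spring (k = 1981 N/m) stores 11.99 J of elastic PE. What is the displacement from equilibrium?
PE = ½kx² → x = √(2PE/k) = √(2×11.99/1981) = 0.11 m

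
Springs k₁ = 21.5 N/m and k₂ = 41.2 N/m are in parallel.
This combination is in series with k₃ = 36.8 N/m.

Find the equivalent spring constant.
k₁₂ = k₁ + k₂ = 62.7 N/m (parallel)
1/k_eq = 1/k₁₂ + 1/k₃ → k_eq = 23.19 N/m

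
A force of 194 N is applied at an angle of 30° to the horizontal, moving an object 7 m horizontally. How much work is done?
W = Fd cosθ = 194×7×cos(30°) = 1176.1 J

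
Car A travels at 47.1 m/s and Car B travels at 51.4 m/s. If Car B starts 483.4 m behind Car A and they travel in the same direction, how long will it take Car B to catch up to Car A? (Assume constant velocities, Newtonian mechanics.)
Relative speed: v_rel = 51.4 - 47.1 = 4.3 m/s
Time to catch: t = d₀/v_rel = 483.4/4.3 = 112.42 s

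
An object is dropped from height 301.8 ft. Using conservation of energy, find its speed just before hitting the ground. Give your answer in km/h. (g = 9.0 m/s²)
mgh = ½mv² → v = √(2gh) = √(2×9.0×91.99) = 40.69 m/s = 146.5 km/h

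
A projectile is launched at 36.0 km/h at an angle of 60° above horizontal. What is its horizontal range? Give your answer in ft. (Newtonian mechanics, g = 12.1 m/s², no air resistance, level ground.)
R = v₀² sin(2θ) / g (with unit conversion) = 23.48 ft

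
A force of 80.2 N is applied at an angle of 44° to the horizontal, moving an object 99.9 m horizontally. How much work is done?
W = Fd cosθ = 80.2×99.9×cos(44°) = 5763.3 J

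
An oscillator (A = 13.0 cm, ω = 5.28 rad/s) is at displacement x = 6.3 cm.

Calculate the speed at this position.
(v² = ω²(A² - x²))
v = ω√(A² − x²) = 5.28×√(0.13² − 0.063²) = 0.6004 m/s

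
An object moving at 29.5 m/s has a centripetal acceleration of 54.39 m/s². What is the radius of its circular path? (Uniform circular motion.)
r = v²/a_c = 29.5²/54.39 = 16.0 m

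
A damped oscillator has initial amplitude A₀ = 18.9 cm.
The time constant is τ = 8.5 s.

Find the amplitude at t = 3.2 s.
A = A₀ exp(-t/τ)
A = A₀ exp(−t/τ) = 18.9×exp(−3.2/8.5) = 12.97 cm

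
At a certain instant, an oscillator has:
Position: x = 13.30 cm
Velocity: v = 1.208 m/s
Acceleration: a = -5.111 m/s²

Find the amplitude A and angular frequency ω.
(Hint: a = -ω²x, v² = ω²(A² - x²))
a = −ω²x → ω = √(|a|/x) = √(5.111/0.133) = 6.199 rad/s
v² = ω²(A² − x²) → A = √(x² + v²/ω²) = √(0.133² + 1.208²/6.199²) = 0.2359 m = 23.59 cm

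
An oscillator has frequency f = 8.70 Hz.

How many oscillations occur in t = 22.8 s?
n = f×t = 8.7×22.8 = 198.4 oscillations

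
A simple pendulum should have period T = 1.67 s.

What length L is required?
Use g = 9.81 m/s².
T = 2π√(L/g) → L = g(T/2π)² = 9.81×(1.67/2π)² = 0.693 m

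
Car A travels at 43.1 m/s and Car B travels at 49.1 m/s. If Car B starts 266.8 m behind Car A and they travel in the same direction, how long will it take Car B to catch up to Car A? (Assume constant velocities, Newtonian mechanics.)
Relative speed: v_rel = 49.1 - 43.1 = 6 m/s
Time to catch: t = d₀/v_rel = 266.8/6 = 44.47 s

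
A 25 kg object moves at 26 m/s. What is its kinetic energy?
KE = ½mv² = ½×25×26² = 8450.0 J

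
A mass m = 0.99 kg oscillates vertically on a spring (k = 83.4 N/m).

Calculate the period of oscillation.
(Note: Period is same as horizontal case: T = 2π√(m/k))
T = 2π√(m/k) = 2π√(0.99/83.4) = 0.6846 s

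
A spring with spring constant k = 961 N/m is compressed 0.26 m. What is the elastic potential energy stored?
PE = ½kx² = ½×961×0.26² = 32.48 J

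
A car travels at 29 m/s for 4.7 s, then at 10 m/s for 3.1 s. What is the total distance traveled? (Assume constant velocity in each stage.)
d₁ = v₁t₁ = 29 × 4.7 = 136.3 m
d₂ = v₂t₂ = 10 × 3.1 = 31 m
d_total = 136.3 + 31 = 167.3 m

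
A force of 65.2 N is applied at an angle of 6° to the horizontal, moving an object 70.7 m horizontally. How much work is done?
W = Fd cosθ = 65.2×70.7×cos(6°) = 4584.4 J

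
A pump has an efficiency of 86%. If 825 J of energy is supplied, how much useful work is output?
W_out = η × W_in = 0.86 × 825 = 709.5 J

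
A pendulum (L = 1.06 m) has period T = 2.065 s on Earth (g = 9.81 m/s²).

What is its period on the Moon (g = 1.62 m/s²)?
T = 2π√(L/g), so T_moon/T_earth = √(g_earth/g_moon)
T_moon = 2π√(1.06/1.62) = 5.082 s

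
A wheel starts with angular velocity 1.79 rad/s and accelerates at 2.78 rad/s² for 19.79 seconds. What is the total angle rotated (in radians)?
θ = ω₀t + ½αt² = 1.79×19.79 + ½×2.78×19.79² = 579.81 rad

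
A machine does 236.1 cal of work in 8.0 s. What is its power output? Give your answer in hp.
P = W/t = 987.8 J / 8 s = 123.5 W = 0.1656 hp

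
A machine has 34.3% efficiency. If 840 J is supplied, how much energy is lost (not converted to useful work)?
W_out = η × W_in = 0.343×840 = 288.12 J
W_lost = W_in − W_out = 840 − 288.12 = 551.88 J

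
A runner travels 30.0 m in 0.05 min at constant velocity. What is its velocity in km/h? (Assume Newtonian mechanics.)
v = d/t (with unit conversion) = 36.0 km/h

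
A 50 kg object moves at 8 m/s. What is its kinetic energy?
KE = ½mv² = ½×50×8² = 1600.0 J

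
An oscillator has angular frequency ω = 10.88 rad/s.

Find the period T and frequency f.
T = 2π/ω = 2π/10.88 = 0.5775 s; f = ω/2π = 1.732 Hz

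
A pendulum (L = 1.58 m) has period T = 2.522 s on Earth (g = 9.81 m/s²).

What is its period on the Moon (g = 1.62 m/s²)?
T = 2π√(L/g), so T_moon/T_earth = √(g_earth/g_moon)
T_moon = 2π√(1.58/1.62) = 6.205 s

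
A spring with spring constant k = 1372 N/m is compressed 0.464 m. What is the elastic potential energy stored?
PE = ½kx² = ½×1372×0.464² = 147.7 J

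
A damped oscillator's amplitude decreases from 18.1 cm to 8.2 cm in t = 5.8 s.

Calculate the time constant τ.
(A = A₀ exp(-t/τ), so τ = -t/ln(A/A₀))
A/A₀ = 8.2/18.1 = 0.453; ln(A/A₀) = -0.7918
τ = −t/ln(A/A₀) = −5.8/-0.7918 = 7.325 s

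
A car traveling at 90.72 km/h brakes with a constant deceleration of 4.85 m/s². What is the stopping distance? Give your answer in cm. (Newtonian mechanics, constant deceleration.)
d = v₀² / (2a) (with unit conversion) = 6547.0 cm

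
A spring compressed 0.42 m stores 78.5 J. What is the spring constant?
PE = ½kx² → k = 2PE/x² = 2×78.5/0.42² = 890.0 N/m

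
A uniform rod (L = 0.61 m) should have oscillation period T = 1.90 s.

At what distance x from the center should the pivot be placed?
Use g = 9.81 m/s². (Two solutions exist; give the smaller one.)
T = 2π√((L²/12 + x²)/(gx)). Let c = T²g/(4π²) = 0.897.
x² − cx + L²/12 = 0 → x = (c − √(c² − L²/3))/2 = 0.03601 m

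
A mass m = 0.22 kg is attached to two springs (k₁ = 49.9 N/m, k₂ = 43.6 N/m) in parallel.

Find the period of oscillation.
k_eq = k₁+k₂ = 93.5 N/m
T = 2π√(m/k_eq) = 2π√(0.22/93.5) = 0.3048 s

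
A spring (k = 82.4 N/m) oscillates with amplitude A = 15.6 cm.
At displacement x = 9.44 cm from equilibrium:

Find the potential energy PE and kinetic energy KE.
E_total = ½kA² = ½×82.4×(0.156)² = 1.003 J
PE = ½kx² = ½×82.4×(0.0944)² = 0.3671 J
KE = E_total − PE = 0.6355 J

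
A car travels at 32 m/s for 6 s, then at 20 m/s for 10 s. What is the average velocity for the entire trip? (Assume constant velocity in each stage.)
d₁ = v₁t₁ = 32 × 6 = 192 m
d₂ = v₂t₂ = 20 × 10 = 200 m
d_total = 392 m, t_total = 16 s
v_avg = d_total/t_total = 392/16 = 24.5 m/s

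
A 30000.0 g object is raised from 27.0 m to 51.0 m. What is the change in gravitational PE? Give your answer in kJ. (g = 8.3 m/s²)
ΔPE = mg(h₂ − h₁) = 30 kg × 8.3 m/s² × (51 − 27) m = 5976 J = 5.976 kJ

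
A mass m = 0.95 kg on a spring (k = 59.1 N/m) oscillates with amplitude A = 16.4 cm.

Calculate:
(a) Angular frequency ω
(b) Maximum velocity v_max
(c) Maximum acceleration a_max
ω = √(k/m) = √(59.1/0.95) = 7.887 rad/s
v_max = ωA = 7.887×0.164 = 1.294 m/s
a_max = ω²A = 7.887²×0.164 = 10.2 m/s²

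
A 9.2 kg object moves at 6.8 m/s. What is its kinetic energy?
KE = ½mv² = ½×9.2×6.8² = 212.704 J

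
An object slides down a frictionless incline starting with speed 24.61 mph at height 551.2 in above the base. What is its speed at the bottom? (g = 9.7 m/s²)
½mv₀² + mgh = ½mv² → v = √(v₀² + 2gh) = √(11² + 2×9.7×14) = 19.82 m/s = 44.33 mph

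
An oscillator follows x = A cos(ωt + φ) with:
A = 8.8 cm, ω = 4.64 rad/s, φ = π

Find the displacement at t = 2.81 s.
x = A cos(ωt + φ) = 8.8×cos(4.64×2.81 + π) = -7.838 cm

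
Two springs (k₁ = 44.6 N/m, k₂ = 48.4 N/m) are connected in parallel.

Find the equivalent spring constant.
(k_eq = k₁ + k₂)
k_eq = k₁ + k₂ = 44.6 + 48.4 = 93 N/m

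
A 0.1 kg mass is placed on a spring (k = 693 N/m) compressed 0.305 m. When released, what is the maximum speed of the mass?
½kx² = ½mv² → v = x√(k/m) = 0.305×√(693/0.1) = 25.39 m/s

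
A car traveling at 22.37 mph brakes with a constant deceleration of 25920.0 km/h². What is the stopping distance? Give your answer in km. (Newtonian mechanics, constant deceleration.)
d = v₀² / (2a) (with unit conversion) = 0.025 km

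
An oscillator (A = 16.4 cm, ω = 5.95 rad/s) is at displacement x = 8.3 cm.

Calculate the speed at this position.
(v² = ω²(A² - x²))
v = ω√(A² − x²) = 5.95×√(0.164² − 0.083²) = 0.8416 m/s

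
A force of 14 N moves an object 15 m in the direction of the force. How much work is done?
W = Fd = 14×15 = 210.0 J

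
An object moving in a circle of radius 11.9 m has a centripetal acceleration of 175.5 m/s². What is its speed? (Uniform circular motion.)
v = √(a_c × r) = √(175.5 × 11.9) = 45.7 m/s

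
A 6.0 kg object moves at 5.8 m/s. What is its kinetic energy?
KE = ½mv² = ½×6.0×5.8² = 100.92 J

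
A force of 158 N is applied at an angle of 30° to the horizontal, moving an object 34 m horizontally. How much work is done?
W = Fd cosθ = 158×34×cos(30°) = 4652.3 J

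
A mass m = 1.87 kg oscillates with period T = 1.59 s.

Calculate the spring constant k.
T = 2π√(m/k) → k = m(2π/T)² = 1.87×(2π/1.59)² = 29.2 N/m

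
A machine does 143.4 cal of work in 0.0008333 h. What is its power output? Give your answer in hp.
P = W/t = 600 J / 3 s = 200 W = 0.2682 hp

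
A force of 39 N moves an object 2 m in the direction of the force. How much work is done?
W = Fd = 39×2 = 78.0 J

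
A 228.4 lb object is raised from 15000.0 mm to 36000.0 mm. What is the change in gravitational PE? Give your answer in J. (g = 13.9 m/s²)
ΔPE = mg(h₂ − h₁) = 103.6 kg × 13.9 m/s² × (36 − 15) m = 3.024e+04 J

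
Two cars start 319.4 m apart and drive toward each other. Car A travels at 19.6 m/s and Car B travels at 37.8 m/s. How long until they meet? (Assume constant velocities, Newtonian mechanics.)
Combined speed: v_combined = 19.6 + 37.8 = 57.4 m/s
Time to meet: t = d/57.4 = 319.4/57.4 = 5.56 s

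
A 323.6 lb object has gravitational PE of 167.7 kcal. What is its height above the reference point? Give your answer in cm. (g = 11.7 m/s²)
PE = mgh → h = PE/(mg) = 7.017e+05 J / (146.8 kg × 11.7 m/s²) = 408.6 m = 40860.0 cm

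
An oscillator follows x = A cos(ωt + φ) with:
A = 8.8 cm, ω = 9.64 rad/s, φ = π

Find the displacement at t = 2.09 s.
x = A cos(ωt + φ) = 8.8×cos(9.64×2.09 + π) = -2.371 cm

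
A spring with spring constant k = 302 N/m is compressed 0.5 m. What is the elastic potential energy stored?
PE = ½kx² = ½×302×0.5² = 37.75 J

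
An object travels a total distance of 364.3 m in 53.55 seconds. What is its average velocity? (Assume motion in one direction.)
v_avg = Δd / Δt = 364.3 / 53.55 = 6.8 m/s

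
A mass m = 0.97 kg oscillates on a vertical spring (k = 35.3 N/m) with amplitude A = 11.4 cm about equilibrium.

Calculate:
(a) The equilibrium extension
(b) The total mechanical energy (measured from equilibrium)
x_eq = mg/k = 0.97×9.81/35.3 = 0.2696 m = 26.96 cm
E = ½kA² = ½×35.3×(0.114)² = 0.2294 J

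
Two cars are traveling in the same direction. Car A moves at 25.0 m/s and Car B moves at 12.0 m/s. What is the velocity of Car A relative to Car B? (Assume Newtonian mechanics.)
v_rel = v_A - v_B = 25.0 - 12.0 = 13.0 m/s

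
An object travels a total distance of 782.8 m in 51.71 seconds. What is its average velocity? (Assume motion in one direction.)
v_avg = Δd / Δt = 782.8 / 51.71 = 15.14 m/s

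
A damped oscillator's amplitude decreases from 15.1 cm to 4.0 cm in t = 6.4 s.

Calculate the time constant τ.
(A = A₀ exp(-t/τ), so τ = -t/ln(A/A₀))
A/A₀ = 4.0/15.1 = 0.2649; ln(A/A₀) = -1.328
τ = −t/ln(A/A₀) = −6.4/-1.328 = 4.818 s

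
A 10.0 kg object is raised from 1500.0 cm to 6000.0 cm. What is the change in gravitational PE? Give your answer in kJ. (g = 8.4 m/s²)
ΔPE = mg(h₂ − h₁) = 10 kg × 8.4 m/s² × (60 − 15) m = 3780 J = 3.78 kJ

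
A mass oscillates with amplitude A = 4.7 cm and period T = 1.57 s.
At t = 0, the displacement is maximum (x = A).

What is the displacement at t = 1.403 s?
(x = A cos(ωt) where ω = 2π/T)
ω = 2π/T = 2π/1.57 = 4.002 rad/s
x = A cos(ωt) = 4.7×cos(4.002×1.403) = 3.689 cm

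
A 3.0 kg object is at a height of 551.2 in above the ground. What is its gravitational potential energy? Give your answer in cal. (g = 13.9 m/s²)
PE = mgh = 3 kg × 13.9 m/s² × 14 m = 583.8 J = 139.5 cal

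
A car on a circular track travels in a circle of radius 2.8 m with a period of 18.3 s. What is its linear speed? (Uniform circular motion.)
v = 2πr/T = 2π×2.8/18.3 = 0.96 m/s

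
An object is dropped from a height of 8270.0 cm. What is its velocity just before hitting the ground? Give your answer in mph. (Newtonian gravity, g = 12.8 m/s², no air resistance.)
v = √(2gh) (with unit conversion) = 102.9 mph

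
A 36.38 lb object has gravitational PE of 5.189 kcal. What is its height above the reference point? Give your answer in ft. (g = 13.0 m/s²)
PE = mgh → h = PE/(mg) = 2.171e+04 J / (16.5 kg × 13.0 m/s²) = 101.2 m = 332.0 ft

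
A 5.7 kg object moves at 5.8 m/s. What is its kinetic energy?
KE = ½mv² = ½×5.7×5.8² = 95.874 J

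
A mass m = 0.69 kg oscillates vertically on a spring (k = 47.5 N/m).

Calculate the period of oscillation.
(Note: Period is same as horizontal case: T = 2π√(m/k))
T = 2π√(m/k) = 2π√(0.69/47.5) = 0.7573 s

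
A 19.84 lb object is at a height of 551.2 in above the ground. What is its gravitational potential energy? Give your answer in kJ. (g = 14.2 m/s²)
PE = mgh = 8.999 kg × 14.2 m/s² × 14 m = 1789 J = 1.789 kJ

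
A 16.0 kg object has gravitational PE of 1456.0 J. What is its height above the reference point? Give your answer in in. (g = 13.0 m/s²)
PE = mgh → h = PE/(mg) = 1456 J / (16 kg × 13.0 m/s²) = 7 m = 275.6 in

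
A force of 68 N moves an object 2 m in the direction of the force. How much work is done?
W = Fd = 68×2 = 136.0 J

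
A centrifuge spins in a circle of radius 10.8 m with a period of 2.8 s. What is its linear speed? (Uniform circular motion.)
v = 2πr/T = 2π×10.8/2.8 = 24.24 m/s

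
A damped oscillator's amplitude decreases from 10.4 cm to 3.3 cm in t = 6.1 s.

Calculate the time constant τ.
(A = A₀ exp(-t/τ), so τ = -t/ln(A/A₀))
A/A₀ = 3.3/10.4 = 0.3173; ln(A/A₀) = -1.148
τ = −t/ln(A/A₀) = −6.1/-1.148 = 5.314 s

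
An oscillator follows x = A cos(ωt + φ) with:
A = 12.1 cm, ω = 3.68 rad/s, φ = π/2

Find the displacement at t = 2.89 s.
x = A cos(ωt + φ) = 12.1×cos(3.68×2.89 + π/2) = 11.32 cm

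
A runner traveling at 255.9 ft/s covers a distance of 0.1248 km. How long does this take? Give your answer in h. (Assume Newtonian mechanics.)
t = d/v (with unit conversion) = 0.0004445 h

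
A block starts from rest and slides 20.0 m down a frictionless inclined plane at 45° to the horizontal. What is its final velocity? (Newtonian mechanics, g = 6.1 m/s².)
a = g sin(θ) = 6.1 × sin(45°) = 4.31 m/s²
v = √(2ad) = √(2 × 4.31 × 20.0) = 13.14 m/s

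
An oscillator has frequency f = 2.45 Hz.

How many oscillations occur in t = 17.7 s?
n = f×t = 2.45×17.7 = 43.37 oscillations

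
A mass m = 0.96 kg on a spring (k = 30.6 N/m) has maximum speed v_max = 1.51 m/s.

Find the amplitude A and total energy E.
½mv²_max = ½kA² → A = v_max√(m/k) = 1.51×√(0.96/30.6) = 0.2675 m = 26.75 cm
E = ½mv²_max = ½×0.96×1.51² = 1.094 J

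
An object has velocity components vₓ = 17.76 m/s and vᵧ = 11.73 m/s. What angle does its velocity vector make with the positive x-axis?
θ = arctan(vᵧ/vₓ) = arctan(11.73/17.76) = 33.44°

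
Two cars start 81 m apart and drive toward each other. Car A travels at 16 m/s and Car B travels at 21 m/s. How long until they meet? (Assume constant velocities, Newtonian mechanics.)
Combined speed: v_combined = 16 + 21 = 37 m/s
Time to meet: t = d/37 = 81/37 = 2.19 s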